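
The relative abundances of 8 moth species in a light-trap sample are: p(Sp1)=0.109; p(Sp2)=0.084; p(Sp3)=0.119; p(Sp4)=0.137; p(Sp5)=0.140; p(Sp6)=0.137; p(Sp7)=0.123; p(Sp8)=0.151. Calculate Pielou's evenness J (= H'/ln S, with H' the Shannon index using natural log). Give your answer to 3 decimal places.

H' = −Σ pᵢ ln pᵢ = −((-0.24159) + (-0.20806) + (-0.25331) + (-0.27233) + (-0.27526) + (-0.27233) + (-0.25776) + (-0.28546)) = 2.06608 (working shown to 5 dp, full precision carried).
With S = 8 species, ln S = 2.07944, so J = 2.06608/2.07944 = 0.99358, i.e. 0.994 to 3 decimal places.

0.994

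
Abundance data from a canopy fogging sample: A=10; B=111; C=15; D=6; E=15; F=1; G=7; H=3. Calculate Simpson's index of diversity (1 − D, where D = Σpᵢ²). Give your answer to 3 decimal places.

0.541

Total N = 10+111+15+6+15+1+7+3 = 168, so the proportions are 0.05952, 0.66071, 0.08929, 0.03571, 0.08929, 0.00595, 0.04167, 0.01786 (working shown to 5 dp, full precision carried).
D = 0.05952² + 0.66071² + 0.08929² + 0.03571² + 0.08929² + 0.00595² + 0.04167² + 0.01786² = 0.00354 + 0.43654 + 0.00797 + 0.00128 + 0.00797 + 0.00004 + 0.00174 + 0.00032 = 0.45940.
So 1 − D = 0.54060, i.e. 0.541 to 3 decimal places.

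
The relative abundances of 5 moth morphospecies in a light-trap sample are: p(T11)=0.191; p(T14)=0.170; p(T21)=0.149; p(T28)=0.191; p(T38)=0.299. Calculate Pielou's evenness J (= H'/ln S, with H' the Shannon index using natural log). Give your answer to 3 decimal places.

H' = −Σ pᵢ ln pᵢ = −((-0.31620) + (-0.30123) + (-0.28367) + (-0.31620) + (-0.36099)) = 1.57828 (working shown to 5 dp, full precision carried).
With S = 5 species, ln S = 1.60944, so J = 1.57828/1.60944 = 0.98064, i.e. 0.981 to 3 decimal places.

0.981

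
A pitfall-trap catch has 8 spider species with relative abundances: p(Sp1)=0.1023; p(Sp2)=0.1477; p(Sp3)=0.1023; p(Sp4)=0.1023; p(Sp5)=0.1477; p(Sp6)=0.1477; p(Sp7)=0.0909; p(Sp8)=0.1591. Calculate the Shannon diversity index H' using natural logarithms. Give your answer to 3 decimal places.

Each pᵢ ln pᵢ term (working shown to 5 dp, full precision carried): 0.1023×(-2.27985)=-0.23323, 0.1477×(-1.91257)=-0.28249, 0.1023×(-2.27985)=-0.23323, 0.1023×(-2.27985)=-0.23323, 0.1477×(-1.91257)=-0.28249, 0.1477×(-1.91257)=-0.28249, 0.0909×(-2.39800)=-0.21798, 0.1591×(-1.83822)=-0.29246.
Sum = -2.05758, so H' = 2.058.

2.058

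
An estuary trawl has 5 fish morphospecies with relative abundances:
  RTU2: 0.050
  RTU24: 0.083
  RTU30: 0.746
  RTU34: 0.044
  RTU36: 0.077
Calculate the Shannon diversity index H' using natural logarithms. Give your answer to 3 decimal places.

0.910

Each pᵢ ln pᵢ term (working shown to 5 dp, full precision carried): 0.05×(-2.99573)=-0.14979, 0.083×(-2.48891)=-0.20658, 0.746×(-0.29303)=-0.21860, 0.044×(-3.12357)=-0.13744, 0.077×(-2.56395)=-0.19742.
Sum = -0.90983, so H' = 0.910.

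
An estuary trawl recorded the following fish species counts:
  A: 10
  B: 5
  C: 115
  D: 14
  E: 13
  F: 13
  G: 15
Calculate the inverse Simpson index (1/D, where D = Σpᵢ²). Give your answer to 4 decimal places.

Total N = 10+5+115+14+13+13+15 = 185, so the proportions are 0.0540541, 0.027027, 0.6216216, 0.0756757, 0.0702703, 0.0702703, 0.0810811 (working shown to 7 dp, full precision carried).
D = 0.0540541² + 0.027027² + 0.6216216² + 0.0756757² + 0.0702703² + 0.0702703² + 0.0810811² = 0.0029218 + 0.0007305 + 0.3864134 + 0.0057268 + 0.0049379 + 0.0049379 + 0.0065741 = 0.4122425.
So 1/D = 2.425757, i.e. 2.4258 to 4 decimal places.

2.4258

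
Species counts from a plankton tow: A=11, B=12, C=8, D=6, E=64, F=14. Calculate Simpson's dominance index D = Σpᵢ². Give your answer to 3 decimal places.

Total N = 11+12+8+6+64+14 = 115, so the proportions are 0.09565, 0.10435, 0.06957, 0.05217, 0.55652, 0.12174 (working shown to 5 dp, full precision carried).
D = 0.09565² + 0.10435² + 0.06957² + 0.05217² + 0.55652² + 0.12174² = 0.00915 + 0.01089 + 0.00484 + 0.00272 + 0.30972 + 0.01482 = 0.35214.
To 3 decimal places, D = 0.352.

0.352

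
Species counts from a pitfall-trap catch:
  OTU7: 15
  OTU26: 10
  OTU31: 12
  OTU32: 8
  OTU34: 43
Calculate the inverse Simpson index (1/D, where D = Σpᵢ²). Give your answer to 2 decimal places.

Total N = 15+10+12+8+43 = 88, so the proportions are 0.170455, 0.113636, 0.136364, 0.090909, 0.488636 (working shown to 6 dp, full precision carried).
D = 0.170455² + 0.113636² + 0.136364² + 0.090909² + 0.488636² = 0.029055 + 0.012913 + 0.018595 + 0.008264 + 0.238765 = 0.307593.
So 1/D = 3.2510, i.e. 3.25 to 2 decimal places.

3.25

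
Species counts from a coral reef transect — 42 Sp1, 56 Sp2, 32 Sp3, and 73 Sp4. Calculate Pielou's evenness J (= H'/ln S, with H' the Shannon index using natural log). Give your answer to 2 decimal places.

0.97

Total N = 42+56+32+73 = 203, so the proportions are 0.2069, 0.2759, 0.1576, 0.3596 (working shown to 4 dp, full precision carried).
H' = −Σ pᵢ ln pᵢ = −((-0.3260) + (-0.3553) + (-0.2912) + (-0.3678)) = 1.3403.
With S = 4 species, ln S = 1.3863, so J = 1.3403/1.3863 = 0.9668, i.e. 0.97 to 2 decimal places.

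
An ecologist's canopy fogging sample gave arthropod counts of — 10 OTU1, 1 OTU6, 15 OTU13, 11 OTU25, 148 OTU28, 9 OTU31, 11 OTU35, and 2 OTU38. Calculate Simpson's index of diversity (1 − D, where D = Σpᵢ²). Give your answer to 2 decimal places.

Total N = 10+1+15+11+148+9+11+2 = 207, so the proportions are 0.0483, 0.0048, 0.0725, 0.0531, 0.715, 0.0435, 0.0531, 0.0097 (working shown to 4 dp, full precision carried).
D = 0.0483² + 0.0048² + 0.0725² + 0.0531² + 0.715² + 0.0435² + 0.0531² + 0.0097² = 0.0023 + 0.0000 + 0.0053 + 0.0028 + 0.5112 + 0.0019 + 0.0028 + 0.0001 = 0.5264.
So 1 − D = 0.4736, i.e. 0.47 to 2 decimal places.

0.47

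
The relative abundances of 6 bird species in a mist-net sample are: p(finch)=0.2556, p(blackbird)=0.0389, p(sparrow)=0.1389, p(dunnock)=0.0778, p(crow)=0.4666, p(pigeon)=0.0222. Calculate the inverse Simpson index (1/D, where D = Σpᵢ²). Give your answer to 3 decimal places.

D = 0.2556² + 0.0389² + 0.1389² + 0.0778² + 0.4666² + 0.0222² = 0.0653314 + 0.0015132 + 0.0192932 + 0.0060528 + 0.2177156 + 0.0004928 = 0.3103990 (working shown to 7 dp, full precision carried).
So 1/D = 3.22166, i.e. 3.222 to 3 decimal places.

3.222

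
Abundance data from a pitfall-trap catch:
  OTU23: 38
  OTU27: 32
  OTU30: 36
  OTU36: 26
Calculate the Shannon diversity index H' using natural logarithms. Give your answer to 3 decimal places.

Total N = 38+32+36+26 = 132, so the proportions are 0.28788, 0.24242, 0.27273, 0.19697 (working shown to 5 dp, full precision carried).
Each pᵢ ln pᵢ term: 0.28788×(-1.24522)=-0.35847, 0.24242×(-1.41707)=-0.34353, 0.27273×(-1.29928)=-0.35435, 0.19697×(-1.62471)=-0.32002.
Sum = -1.37637, so H' = 1.376.

1.376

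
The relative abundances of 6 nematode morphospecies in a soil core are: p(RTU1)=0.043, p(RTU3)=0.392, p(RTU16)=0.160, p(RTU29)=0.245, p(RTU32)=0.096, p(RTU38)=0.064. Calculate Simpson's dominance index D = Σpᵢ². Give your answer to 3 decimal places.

D = 0.043² + 0.392² + 0.16² + 0.245² + 0.096² + 0.064² = 0.00185 + 0.15366 + 0.02560 + 0.06002 + 0.00922 + 0.00410 = 0.25445 (working shown to 5 dp, full precision carried).
To 3 decimal places, D = 0.254.

0.254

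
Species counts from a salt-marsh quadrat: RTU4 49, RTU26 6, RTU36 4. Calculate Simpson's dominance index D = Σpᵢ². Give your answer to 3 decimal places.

0.705

Total N = 49+6+4 = 59, so the proportions are 0.83051, 0.10169, 0.0678 (working shown to 5 dp, full precision carried).
D = 0.83051² + 0.10169² + 0.0678² = 0.68974 + 0.01034 + 0.00460 = 0.70468.
To 3 decimal places, D = 0.705.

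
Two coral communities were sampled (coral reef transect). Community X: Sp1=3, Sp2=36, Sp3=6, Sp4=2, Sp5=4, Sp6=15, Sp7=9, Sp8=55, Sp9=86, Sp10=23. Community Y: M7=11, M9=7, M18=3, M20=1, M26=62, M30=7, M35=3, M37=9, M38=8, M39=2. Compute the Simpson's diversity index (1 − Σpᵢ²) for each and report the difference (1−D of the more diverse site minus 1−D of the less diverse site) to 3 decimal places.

0.110

Community X: N=239, proportions 0.01255, 0.15063, 0.0251, 0.00837, 0.01674, 0.06276, 0.03766, 0.23013, 0.35983, 0.09623, giving 1−D = 0.77912 (working shown to 5 dp, full precision carried).
Community Y: N=113, proportions 0.09735, 0.06195, 0.02655, 0.00885, 0.54867, 0.06195, 0.02655, 0.07965, 0.0708, 0.0177, giving 1−D = 0.66865.
Difference = |0.77912 − 0.66865| = 0.11047, i.e. 0.110 to 3 decimal places.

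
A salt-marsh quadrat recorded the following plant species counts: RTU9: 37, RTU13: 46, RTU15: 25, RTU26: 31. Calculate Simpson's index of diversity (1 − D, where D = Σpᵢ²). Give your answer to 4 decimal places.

0.7375

Total N = 37+46+25+31 = 139, so the proportions are 0.266187, 0.330935, 0.179856, 0.223022 (working shown to 6 dp, full precision carried).
D = 0.266187² + 0.330935² + 0.179856² + 0.223022² = 0.070856 + 0.109518 + 0.032348 + 0.049739 = 0.262461.
So 1 − D = 0.737539, i.e. 0.7375 to 4 decimal places.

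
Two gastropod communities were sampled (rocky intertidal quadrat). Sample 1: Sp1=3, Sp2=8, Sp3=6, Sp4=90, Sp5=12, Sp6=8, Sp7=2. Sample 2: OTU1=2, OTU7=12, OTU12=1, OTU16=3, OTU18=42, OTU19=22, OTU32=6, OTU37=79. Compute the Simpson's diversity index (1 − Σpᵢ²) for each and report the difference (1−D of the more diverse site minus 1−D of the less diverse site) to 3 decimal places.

Sample 1: N=129, proportions 0.02326, 0.06202, 0.04651, 0.69767, 0.09302, 0.06202, 0.0155, giving 1−D = 0.49396 (working shown to 5 dp, full precision carried).
Sample 2: N=167, proportions 0.01198, 0.07186, 0.00599, 0.01796, 0.2515, 0.13174, 0.03593, 0.47305, giving 1−D = 0.68866.
Difference = |0.49396 − 0.68866| = 0.19470, i.e. 0.195 to 3 decimal places.

0.195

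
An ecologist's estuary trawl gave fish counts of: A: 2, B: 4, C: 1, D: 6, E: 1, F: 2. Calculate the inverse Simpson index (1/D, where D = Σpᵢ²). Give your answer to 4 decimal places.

Total N = 2+4+1+6+1+2 = 16, so the proportions are 0.125, 0.25, 0.0625, 0.375, 0.0625, 0.125 (working shown to 8 dp, full precision carried).
D = 0.125² + 0.25² + 0.0625² + 0.375² + 0.0625² + 0.125² = 0.01562500 + 0.06250000 + 0.00390625 + 0.14062500 + 0.00390625 + 0.01562500 = 0.24218750.
So 1/D = 4.129032, i.e. 4.1290 to 4 decimal places.

4.1290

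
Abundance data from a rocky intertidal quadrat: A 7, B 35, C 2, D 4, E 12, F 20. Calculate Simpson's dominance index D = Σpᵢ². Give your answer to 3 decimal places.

Total N = 7+35+2+4+12+20 = 80, so the proportions are 0.0875, 0.4375, 0.025, 0.05, 0.15, 0.25 (working shown to 5 dp, full precision carried).
D = 0.0875² + 0.4375² + 0.025² + 0.05² + 0.15² + 0.25² = 0.00766 + 0.19141 + 0.00063 + 0.00250 + 0.02250 + 0.06250 = 0.28719.
To 3 decimal places, D = 0.287.

0.287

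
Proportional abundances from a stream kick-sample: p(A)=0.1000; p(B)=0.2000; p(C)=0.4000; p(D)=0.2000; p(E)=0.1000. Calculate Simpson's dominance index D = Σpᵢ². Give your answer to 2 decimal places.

0.26

D = 0.1² + 0.2² + 0.4² + 0.2² + 0.1² = 0.0100 + 0.0400 + 0.1600 + 0.0400 + 0.0100 = 0.2600 (working shown to 4 dp, full precision carried).
To 2 decimal places, D = 0.26.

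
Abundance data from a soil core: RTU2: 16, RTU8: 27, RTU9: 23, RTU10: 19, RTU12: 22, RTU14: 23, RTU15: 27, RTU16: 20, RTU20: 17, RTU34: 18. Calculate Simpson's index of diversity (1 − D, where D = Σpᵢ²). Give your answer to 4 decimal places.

0.8970

Total N = 16+27+23+19+22+23+27+20+17+18 = 212, so the proportions are 0.075472, 0.127358, 0.108491, 0.089623, 0.103774, 0.108491, 0.127358, 0.09434, 0.080189, 0.084906 (working shown to 6 dp, full precision carried).
D = 0.075472² + 0.127358² + 0.108491² + 0.089623² + 0.103774² + 0.108491² + 0.127358² + 0.09434² + 0.080189² + 0.084906² = 0.005696 + 0.016220 + 0.011770 + 0.008032 + 0.010769 + 0.011770 + 0.016220 + 0.008900 + 0.006430 + 0.007209 = 0.103017.
So 1 − D = 0.896983, i.e. 0.8970 to 4 decimal places.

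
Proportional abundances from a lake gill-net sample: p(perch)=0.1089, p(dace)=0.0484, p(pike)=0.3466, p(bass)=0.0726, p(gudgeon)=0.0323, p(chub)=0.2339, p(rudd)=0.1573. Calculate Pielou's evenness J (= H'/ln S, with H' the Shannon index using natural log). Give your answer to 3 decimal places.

H' = −Σ pᵢ ln pᵢ = −((-0.24147) + (-0.14657) + (-0.36725) + (-0.19041) + (-0.11088) + (-0.33982) + (-0.29094)) = 1.68734 (working shown to 5 dp, full precision carried).
With S = 7 species, ln S = 1.94591, so J = 1.68734/1.94591 = 0.86712, i.e. 0.867 to 3 decimal places.

0.867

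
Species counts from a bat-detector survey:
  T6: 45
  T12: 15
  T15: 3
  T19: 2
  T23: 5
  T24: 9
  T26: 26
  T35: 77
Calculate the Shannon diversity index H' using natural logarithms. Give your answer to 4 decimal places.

Total N = 45+15+3+2+5+9+26+77 = 182, so the proportions are 0.247253, 0.082418, 0.016484, 0.010989, 0.027473, 0.049451, 0.142857, 0.423077 (working shown to 6 dp, full precision carried).
Each pᵢ ln pᵢ term: 0.247253×(-1.397344)=-0.345497, 0.082418×(-2.495956)=-0.205711, 0.016484×(-4.105394)=-0.067671, 0.010989×(-4.510860)=-0.049570, 0.027473×(-3.594569)=-0.098752, 0.049451×(-3.006782)=-0.148687, 0.142857×(-1.945910)=-0.277987, 0.423077×(-0.860201)=-0.363931.
Sum = -1.557806, so H' = 1.5578.

1.5578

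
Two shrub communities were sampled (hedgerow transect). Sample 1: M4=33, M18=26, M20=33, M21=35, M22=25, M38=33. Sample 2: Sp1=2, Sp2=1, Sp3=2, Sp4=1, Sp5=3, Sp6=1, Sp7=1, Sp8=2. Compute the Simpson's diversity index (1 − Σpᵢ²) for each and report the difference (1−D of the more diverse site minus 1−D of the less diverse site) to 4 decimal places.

Sample 1: N=185, proportions 0.178378, 0.140541, 0.178378, 0.189189, 0.135135, 0.178378, giving 1−D = 0.830738 (working shown to 6 dp, full precision carried).
Sample 2: N=13, proportions 0.153846, 0.076923, 0.153846, 0.076923, 0.230769, 0.076923, 0.076923, 0.153846, giving 1−D = 0.852071.
Difference = |0.830738 − 0.852071| = 0.021333, i.e. 0.0213 to 4 decimal places.

0.0213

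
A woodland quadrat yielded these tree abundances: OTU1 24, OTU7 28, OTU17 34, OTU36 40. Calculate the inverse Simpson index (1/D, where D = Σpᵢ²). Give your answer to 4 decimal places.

Total N = 24+28+34+40 = 126, so the proportions are 0.19047619, 0.22222222, 0.26984127, 0.31746032 (working shown to 8 dp, full precision carried).
D = 0.19047619² + 0.22222222² + 0.26984127² + 0.31746032² = 0.03628118 + 0.04938272 + 0.07281431 + 0.10078105 = 0.25925926.
So 1/D = 3.857143, i.e. 3.8571 to 4 decimal places.

3.8571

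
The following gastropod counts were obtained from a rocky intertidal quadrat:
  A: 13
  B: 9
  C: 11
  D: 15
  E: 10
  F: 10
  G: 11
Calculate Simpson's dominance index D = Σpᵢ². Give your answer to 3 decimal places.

0.147

Total N = 13+9+11+15+10+10+11 = 79, so the proportions are 0.16456, 0.11392, 0.13924, 0.18987, 0.12658, 0.12658, 0.13924 (working shown to 5 dp, full precision carried).
D = 0.16456² + 0.11392² + 0.13924² + 0.18987² + 0.12658² + 0.12658² + 0.13924² = 0.02708 + 0.01298 + 0.01939 + 0.03605 + 0.01602 + 0.01602 + 0.01939 = 0.14693.
To 3 decimal places, D = 0.147.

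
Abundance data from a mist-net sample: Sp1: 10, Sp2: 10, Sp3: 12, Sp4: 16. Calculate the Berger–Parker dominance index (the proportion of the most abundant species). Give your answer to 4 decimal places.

Total N = 10+10+12+16 = 48, so the proportions are 0.208333, 0.208333, 0.25, 0.333333 (working shown to 6 dp, full precision carried).
The largest proportion is 0.333333, i.e. d = 0.3333 to 4 decimal places.

0.3333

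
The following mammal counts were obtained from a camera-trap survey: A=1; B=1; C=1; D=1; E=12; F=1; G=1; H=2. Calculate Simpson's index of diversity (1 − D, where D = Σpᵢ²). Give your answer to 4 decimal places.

Total N = 1+1+1+1+12+1+1+2 = 20, so the proportions are 0.05, 0.05, 0.05, 0.05, 0.6, 0.05, 0.05, 0.1 (working shown to 6 dp, full precision carried).
D = 0.05² + 0.05² + 0.05² + 0.05² + 0.6² + 0.05² + 0.05² + 0.1² = 0.002500 + 0.002500 + 0.002500 + 0.002500 + 0.360000 + 0.002500 + 0.002500 + 0.010000 = 0.385000.
So 1 − D = 0.615000, i.e. 0.6150 to 4 decimal places.

0.6150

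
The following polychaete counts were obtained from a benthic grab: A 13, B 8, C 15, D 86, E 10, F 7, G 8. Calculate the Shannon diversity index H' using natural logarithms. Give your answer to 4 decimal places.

1.4057

Total N = 13+8+15+86+10+7+8 = 147, so the proportions are 0.088435, 0.054422, 0.102041, 0.585034, 0.068027, 0.047619, 0.054422 (working shown to 6 dp, full precision carried).
Each pᵢ ln pᵢ term: 0.088435×(-2.425483)=-0.214499, 0.054422×(-2.910991)=-0.158421, 0.102041×(-2.282382)=-0.232896, 0.585034×(-0.536085)=-0.313628, 0.068027×(-2.687847)=-0.182847, 0.047619×(-3.044522)=-0.144977, 0.054422×(-2.910991)=-0.158421.
Sum = -1.405689, so H' = 1.4057.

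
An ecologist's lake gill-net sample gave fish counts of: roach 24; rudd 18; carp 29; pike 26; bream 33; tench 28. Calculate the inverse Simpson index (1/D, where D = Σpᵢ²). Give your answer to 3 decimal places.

Total N = 24+18+29+26+33+28 = 158, so the proportions are 0.1518987, 0.1139241, 0.1835443, 0.164557, 0.2088608, 0.1772152 (working shown to 7 dp, full precision carried).
D = 0.1518987² + 0.1139241² + 0.1835443² + 0.164557² + 0.2088608² + 0.1772152² = 0.0230732 + 0.0129787 + 0.0336885 + 0.0270790 + 0.0436228 + 0.0314052 = 0.1718475.
So 1/D = 5.81911, i.e. 5.819 to 3 decimal places.

5.819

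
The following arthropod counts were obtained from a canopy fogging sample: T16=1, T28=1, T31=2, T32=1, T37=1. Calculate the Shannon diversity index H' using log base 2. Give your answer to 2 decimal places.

2.25

Total N = 1+1+2+1+1 = 6, so the proportions are 0.1667, 0.1667, 0.3333, 0.1667, 0.1667 (working shown to 4 dp, full precision carried).
Each pᵢ log₂ pᵢ term: 0.1667×(-2.5850)=-0.4308, 0.1667×(-2.5850)=-0.4308, 0.3333×(-1.5850)=-0.5283, 0.1667×(-2.5850)=-0.4308, 0.1667×(-2.5850)=-0.4308.
Sum = -2.2516, so H' = 2.25.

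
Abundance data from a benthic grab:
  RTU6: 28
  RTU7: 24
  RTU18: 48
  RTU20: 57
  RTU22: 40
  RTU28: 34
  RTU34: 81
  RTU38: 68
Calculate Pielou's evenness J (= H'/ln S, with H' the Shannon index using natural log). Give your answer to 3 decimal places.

Total N = 28+24+48+57+40+34+81+68 = 380, so the proportions are 0.07368, 0.06316, 0.12632, 0.15, 0.10526, 0.08947, 0.21316, 0.17895 (working shown to 5 dp, full precision carried).
H' = −Σ pᵢ ln pᵢ = −((-0.19217) + (-0.17445) + (-0.26134) + (-0.28457) + (-0.23698) + (-0.21597) + (-0.32948) + (-0.30791)) = 2.00287.
With S = 8 species, ln S = 2.07944, so J = 2.00287/2.07944 = 0.96318, i.e. 0.963 to 3 decimal places.

0.963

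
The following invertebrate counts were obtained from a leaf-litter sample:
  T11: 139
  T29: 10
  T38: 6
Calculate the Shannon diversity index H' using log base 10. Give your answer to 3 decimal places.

0.174

Total N = 139+10+6 = 155, so the proportions are 0.89677, 0.06452, 0.03871 (working shown to 5 dp, full precision carried).
Each pᵢ log₁₀ pᵢ term: 0.89677×(-0.04732)=-0.04243, 0.06452×(-1.19033)=-0.07680, 0.03871×(-1.41218)=-0.05467.
Sum = -0.17389, so H' = 0.174.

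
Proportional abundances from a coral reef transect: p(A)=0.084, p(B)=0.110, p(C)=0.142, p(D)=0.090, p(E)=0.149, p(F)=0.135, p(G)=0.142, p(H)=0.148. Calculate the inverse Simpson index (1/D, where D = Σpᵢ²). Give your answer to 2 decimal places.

D = 0.084² + 0.11² + 0.142² + 0.09² + 0.149² + 0.135² + 0.142² + 0.148² = 0.007056 + 0.012100 + 0.020164 + 0.008100 + 0.022201 + 0.018225 + 0.020164 + 0.021904 = 0.129914 (working shown to 6 dp, full precision carried).
So 1/D = 7.6974, i.e. 7.70 to 2 decimal places.

7.70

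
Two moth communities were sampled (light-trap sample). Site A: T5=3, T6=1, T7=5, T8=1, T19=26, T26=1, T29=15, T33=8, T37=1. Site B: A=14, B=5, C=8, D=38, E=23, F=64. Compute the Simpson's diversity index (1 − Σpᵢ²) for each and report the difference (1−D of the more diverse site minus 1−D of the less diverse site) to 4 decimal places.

0.0055

Site A: N=61, proportions 0.04918, 0.016393, 0.081967, 0.016393, 0.42623, 0.016393, 0.245902, 0.131148, 0.016393, giving 1−D = 0.730449 (working shown to 6 dp, full precision carried).
Site B: N=152, proportions 0.092105, 0.032895, 0.052632, 0.25, 0.151316, 0.421053, giving 1−D = 0.724983.
Difference = |0.730449 − 0.724983| = 0.005466, i.e. 0.0055 to 4 decimal places.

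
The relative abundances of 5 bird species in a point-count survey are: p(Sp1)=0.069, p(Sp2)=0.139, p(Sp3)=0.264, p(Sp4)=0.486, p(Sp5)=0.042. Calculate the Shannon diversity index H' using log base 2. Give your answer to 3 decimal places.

Each pᵢ log₂ pᵢ term (working shown to 5 dp, full precision carried): 0.069×(-3.85726)=-0.26615, 0.139×(-2.84684)=-0.39571, 0.264×(-1.92139)=-0.50725, 0.486×(-1.04097)=-0.50591, 0.042×(-4.57347)=-0.19209.
Sum = -1.86711, so H' = 1.867.

1.867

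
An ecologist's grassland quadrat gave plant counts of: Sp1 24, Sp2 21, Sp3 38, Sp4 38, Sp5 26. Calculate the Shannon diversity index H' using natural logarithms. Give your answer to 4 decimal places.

1.5797

Total N = 24+21+38+38+26 = 147, so the proportions are 0.163265, 0.142857, 0.258503, 0.258503, 0.176871 (working shown to 6 dp, full precision carried).
Each pᵢ ln pᵢ term: 0.163265×(-1.812379)=-0.295899, 0.142857×(-1.945910)=-0.277987, 0.258503×(-1.352846)=-0.349715, 0.258503×(-1.352846)=-0.349715, 0.176871×(-1.732336)=-0.306400.
Sum = -1.579716, so H' = 1.5797.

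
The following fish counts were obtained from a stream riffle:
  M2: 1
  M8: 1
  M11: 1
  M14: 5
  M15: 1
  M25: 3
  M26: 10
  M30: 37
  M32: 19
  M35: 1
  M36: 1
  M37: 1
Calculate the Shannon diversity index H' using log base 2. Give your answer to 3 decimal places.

Total N = 1+1+1+5+1+3+10+37+19+1+1+1 = 81, so the proportions are 0.01235, 0.01235, 0.01235, 0.06173, 0.01235, 0.03704, 0.12346, 0.45679, 0.23457, 0.01235, 0.01235, 0.01235 (working shown to 5 dp, full precision carried).
Each pᵢ log₂ pᵢ term: 0.01235×(-6.33985)=-0.07827, 0.01235×(-6.33985)=-0.07827, 0.01235×(-6.33985)=-0.07827, 0.06173×(-4.01792)=-0.24802, 0.01235×(-6.33985)=-0.07827, 0.03704×(-4.75489)=-0.17611, 0.12346×(-3.01792)=-0.37258, 0.45679×(-1.13040)=-0.51635, 0.23457×(-2.09192)=-0.49070, 0.01235×(-6.33985)=-0.07827, 0.01235×(-6.33985)=-0.07827, 0.01235×(-6.33985)=-0.07827.
Sum = -2.35165, so H' = 2.352.

2.352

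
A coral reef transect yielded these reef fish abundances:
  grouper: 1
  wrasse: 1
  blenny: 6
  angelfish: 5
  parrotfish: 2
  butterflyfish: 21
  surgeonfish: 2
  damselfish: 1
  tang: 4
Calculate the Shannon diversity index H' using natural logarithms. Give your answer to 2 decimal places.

1.64

Total N = 1+1+6+5+2+21+2+1+4 = 43, so the proportions are 0.0233, 0.0233, 0.1395, 0.1163, 0.0465, 0.4884, 0.0465, 0.0233, 0.093 (working shown to 4 dp, full precision carried).
Each pᵢ ln pᵢ term: 0.0233×(-3.7612)=-0.0875, 0.0233×(-3.7612)=-0.0875, 0.1395×(-1.9694)=-0.2748, 0.1163×(-2.1518)=-0.2502, 0.0465×(-3.0681)=-0.1427, 0.4884×(-0.7167)=-0.3500, 0.0465×(-3.0681)=-0.1427, 0.0233×(-3.7612)=-0.0875, 0.093×(-2.3749)=-0.2209.
Sum = -1.6437, so H' = 1.64.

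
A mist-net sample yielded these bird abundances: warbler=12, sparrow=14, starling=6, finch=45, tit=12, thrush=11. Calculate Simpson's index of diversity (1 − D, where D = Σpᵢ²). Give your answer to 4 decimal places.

0.7334

Total N = 12+14+6+45+12+11 = 100, so the proportions are 0.12, 0.14, 0.06, 0.45, 0.12, 0.11 (working shown to 6 dp, full precision carried).
D = 0.12² + 0.14² + 0.06² + 0.45² + 0.12² + 0.11² = 0.014400 + 0.019600 + 0.003600 + 0.202500 + 0.014400 + 0.012100 = 0.266600.
So 1 − D = 0.733400, i.e. 0.7334 to 4 decimal places.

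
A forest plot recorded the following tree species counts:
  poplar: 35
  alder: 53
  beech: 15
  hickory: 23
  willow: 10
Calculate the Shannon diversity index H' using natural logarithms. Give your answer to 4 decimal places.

Total N = 35+53+15+23+10 = 136, so the proportions are 0.257353, 0.389706, 0.110294, 0.169118, 0.073529 (working shown to 6 dp, full precision carried).
Each pᵢ ln pᵢ term: 0.257353×(-1.357307)=-0.349307, 0.389706×(-0.942363)=-0.367244, 0.110294×(-2.204605)=-0.243155, 0.169118×(-1.777161)=-0.300549, 0.073529×(-2.610070)=-0.191917.
Sum = -1.452172, so H' = 1.4522.

1.4522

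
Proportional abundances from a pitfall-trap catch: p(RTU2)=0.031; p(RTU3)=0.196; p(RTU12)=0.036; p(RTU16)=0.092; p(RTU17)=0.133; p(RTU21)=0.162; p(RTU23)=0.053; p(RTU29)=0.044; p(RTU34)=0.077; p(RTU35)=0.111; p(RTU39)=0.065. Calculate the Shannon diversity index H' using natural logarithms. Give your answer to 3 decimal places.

Each pᵢ ln pᵢ term (working shown to 5 dp, full precision carried): 0.031×(-3.47377)=-0.10769, 0.196×(-1.62964)=-0.31941, 0.036×(-3.32424)=-0.11967, 0.092×(-2.38597)=-0.21951, 0.133×(-2.01741)=-0.26832, 0.162×(-1.82016)=-0.29487, 0.053×(-2.93746)=-0.15569, 0.044×(-3.12357)=-0.13744, 0.077×(-2.56395)=-0.19742, 0.111×(-2.19823)=-0.24400, 0.065×(-2.73337)=-0.17767.
Sum = -2.24168, so H' = 2.242.

2.242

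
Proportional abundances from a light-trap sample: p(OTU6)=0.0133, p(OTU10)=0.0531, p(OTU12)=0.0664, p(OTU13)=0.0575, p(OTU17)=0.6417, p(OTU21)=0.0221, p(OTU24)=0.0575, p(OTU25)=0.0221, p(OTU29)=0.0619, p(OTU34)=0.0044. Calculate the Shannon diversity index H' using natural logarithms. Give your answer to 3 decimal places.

Each pᵢ ln pᵢ term (working shown to 5 dp, full precision carried): 0.0133×(-4.31999)=-0.05746, 0.0531×(-2.93558)=-0.15588, 0.0664×(-2.71206)=-0.18008, 0.0575×(-2.85597)=-0.16422, 0.6417×(-0.44363)=-0.28468, 0.0221×(-3.81218)=-0.08425, 0.0575×(-2.85597)=-0.16422, 0.0221×(-3.81218)=-0.08425, 0.0619×(-2.78224)=-0.17222, 0.0044×(-5.42615)=-0.02388.
Sum = -1.37113, so H' = 1.371.

1.371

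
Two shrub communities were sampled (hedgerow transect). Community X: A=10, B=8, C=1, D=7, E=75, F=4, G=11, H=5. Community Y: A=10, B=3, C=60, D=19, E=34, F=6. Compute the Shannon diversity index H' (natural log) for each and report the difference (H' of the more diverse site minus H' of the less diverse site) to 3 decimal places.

Community X: N=121, proportions 0.08264, 0.06612, 0.00826, 0.05785, 0.61983, 0.03306, 0.09091, 0.04132, giving H' = 1.34898 (working shown to 5 dp, full precision carried).
Community Y: N=132, proportions 0.07576, 0.02273, 0.45455, 0.14394, 0.25758, 0.04545, giving H' = 1.40876.
Difference = |1.34898 − 1.40876| = 0.05978, i.e. 0.060 to 3 decimal places.

0.060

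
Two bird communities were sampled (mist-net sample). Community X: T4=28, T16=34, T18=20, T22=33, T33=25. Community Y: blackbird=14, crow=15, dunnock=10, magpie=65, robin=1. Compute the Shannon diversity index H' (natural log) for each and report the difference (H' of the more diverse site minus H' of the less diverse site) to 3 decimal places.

0.480

Community X: N=140, proportions 0.2, 0.24286, 0.14286, 0.23571, 0.17857, giving H' = 1.59186 (working shown to 5 dp, full precision carried).
Community Y: N=105, proportions 0.13333, 0.14286, 0.09524, 0.61905, 0.00952, giving H' = 1.11178.
Difference = |1.59186 − 1.11178| = 0.48008, i.e. 0.480 to 3 decimal places.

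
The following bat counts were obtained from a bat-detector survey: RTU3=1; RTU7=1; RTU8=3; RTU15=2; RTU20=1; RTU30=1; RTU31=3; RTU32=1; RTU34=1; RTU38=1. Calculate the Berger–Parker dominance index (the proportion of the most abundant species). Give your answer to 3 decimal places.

0.200

Total N = 1+1+3+2+1+1+3+1+1+1 = 15, so the proportions are 0.06667, 0.06667, 0.2, 0.13333, 0.06667, 0.06667, 0.2, 0.06667, 0.06667, 0.06667 (working shown to 5 dp, full precision carried).
The largest proportion is 0.2, i.e. d = 0.200 to 3 decimal places.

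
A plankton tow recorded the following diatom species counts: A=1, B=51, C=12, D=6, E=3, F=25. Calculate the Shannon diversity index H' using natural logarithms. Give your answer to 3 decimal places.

1.270

Total N = 1+51+12+6+3+25 = 98, so the proportions are 0.0102, 0.52041, 0.12245, 0.06122, 0.03061, 0.2551 (working shown to 5 dp, full precision carried).
Each pᵢ ln pᵢ term: 0.0102×(-4.58497)=-0.04679, 0.52041×(-0.65314)=-0.33990, 0.12245×(-2.10006)=-0.25715, 0.06122×(-2.79321)=-0.17101, 0.03061×(-3.48636)=-0.10673, 0.2551×(-1.36609)=-0.34849.
Sum = -1.27007, so H' = 1.270.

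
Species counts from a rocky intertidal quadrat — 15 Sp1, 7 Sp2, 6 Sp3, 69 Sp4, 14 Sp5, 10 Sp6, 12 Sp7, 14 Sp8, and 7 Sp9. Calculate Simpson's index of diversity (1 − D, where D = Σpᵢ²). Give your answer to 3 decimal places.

0.757

Total N = 15+7+6+69+14+10+12+14+7 = 154, so the proportions are 0.0974, 0.04545, 0.03896, 0.44805, 0.09091, 0.06494, 0.07792, 0.09091, 0.04545 (working shown to 5 dp, full precision carried).
D = 0.0974² + 0.04545² + 0.03896² + 0.44805² + 0.09091² + 0.06494² + 0.07792² + 0.09091² + 0.04545² = 0.00949 + 0.00207 + 0.00152 + 0.20075 + 0.00826 + 0.00422 + 0.00607 + 0.00826 + 0.00207 = 0.24271.
So 1 − D = 0.75729, i.e. 0.757 to 3 decimal places.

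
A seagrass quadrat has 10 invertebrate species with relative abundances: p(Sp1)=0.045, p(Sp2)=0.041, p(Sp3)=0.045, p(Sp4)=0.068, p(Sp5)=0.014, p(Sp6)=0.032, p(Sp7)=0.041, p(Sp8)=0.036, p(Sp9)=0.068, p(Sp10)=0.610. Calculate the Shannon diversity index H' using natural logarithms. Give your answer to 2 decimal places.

1.50

Each pᵢ ln pᵢ term (working shown to 4 dp, full precision carried): 0.045×(-3.1011)=-0.1395, 0.041×(-3.1942)=-0.1310, 0.045×(-3.1011)=-0.1395, 0.068×(-2.6882)=-0.1828, 0.014×(-4.2687)=-0.0598, 0.032×(-3.4420)=-0.1101, 0.041×(-3.1942)=-0.1310, 0.036×(-3.3242)=-0.1197, 0.068×(-2.6882)=-0.1828, 0.61×(-0.4943)=-0.3015.
Sum = -1.4977, so H' = 1.50.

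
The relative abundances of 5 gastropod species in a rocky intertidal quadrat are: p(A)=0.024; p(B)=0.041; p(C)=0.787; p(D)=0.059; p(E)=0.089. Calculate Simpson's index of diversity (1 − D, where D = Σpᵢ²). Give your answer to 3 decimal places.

0.367

D = 0.024² + 0.041² + 0.787² + 0.059² + 0.089² = 0.00058 + 0.00168 + 0.61937 + 0.00348 + 0.00792 = 0.63303 (working shown to 5 dp, full precision carried).
So 1 − D = 0.36697, i.e. 0.367 to 3 decimal places.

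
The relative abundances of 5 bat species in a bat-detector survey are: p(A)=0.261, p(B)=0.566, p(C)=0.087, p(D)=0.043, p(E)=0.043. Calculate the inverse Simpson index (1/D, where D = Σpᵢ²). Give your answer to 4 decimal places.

D = 0.261² + 0.566² + 0.087² + 0.043² + 0.043² = 0.0681210 + 0.3203560 + 0.0075690 + 0.0018490 + 0.0018490 = 0.3997440 (working shown to 7 dp, full precision carried).
So 1/D = 2.501601, i.e. 2.5016 to 4 decimal places.

2.5016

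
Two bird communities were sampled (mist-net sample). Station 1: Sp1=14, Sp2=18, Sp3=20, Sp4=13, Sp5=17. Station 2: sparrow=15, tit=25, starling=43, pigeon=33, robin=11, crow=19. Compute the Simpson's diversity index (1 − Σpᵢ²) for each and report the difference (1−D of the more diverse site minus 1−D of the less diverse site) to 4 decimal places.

Station 1: N=82, proportions 0.170732, 0.219512, 0.243902, 0.158537, 0.207317, giving 1−D = 0.795062 (working shown to 6 dp, full precision carried).
Station 2: N=146, proportions 0.10274, 0.171233, 0.294521, 0.226027, 0.075342, 0.130137, giving 1−D = 0.799681.
Difference = |0.795062 − 0.799681| = 0.004619, i.e. 0.0046 to 4 decimal places.

0.0046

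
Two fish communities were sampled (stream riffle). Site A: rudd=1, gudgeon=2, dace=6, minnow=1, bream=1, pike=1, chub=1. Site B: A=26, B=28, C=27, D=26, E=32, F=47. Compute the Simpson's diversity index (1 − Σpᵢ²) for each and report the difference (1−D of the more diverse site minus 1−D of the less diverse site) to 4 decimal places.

Site A: N=13, proportions 0.076923, 0.153846, 0.461538, 0.076923, 0.076923, 0.076923, 0.076923, giving 1−D = 0.733728 (working shown to 6 dp, full precision carried).
Site B: N=186, proportions 0.139785, 0.150538, 0.145161, 0.139785, 0.172043, 0.252688, giving 1−D = 0.823737.
Difference = |0.733728 − 0.823737| = 0.090009, i.e. 0.0900 to 4 decimal places.

0.0900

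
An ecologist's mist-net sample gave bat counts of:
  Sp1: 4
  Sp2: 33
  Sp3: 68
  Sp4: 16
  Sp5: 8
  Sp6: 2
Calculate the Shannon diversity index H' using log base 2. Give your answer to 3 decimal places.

Total N = 4+33+68+16+8+2 = 131, so the proportions are 0.03053, 0.25191, 0.51908, 0.12214, 0.06107, 0.01527 (working shown to 5 dp, full precision carried).
Each pᵢ log₂ pᵢ term: 0.03053×(-5.03342)=-0.15369, 0.25191×(-1.98903)=-0.50105, 0.51908×(-0.94596)=-0.49103, 0.12214×(-3.03342)=-0.37049, 0.06107×(-4.03342)=-0.24632, 0.01527×(-6.03342)=-0.09211.
Sum = -1.85470, so H' = 1.855.

1.855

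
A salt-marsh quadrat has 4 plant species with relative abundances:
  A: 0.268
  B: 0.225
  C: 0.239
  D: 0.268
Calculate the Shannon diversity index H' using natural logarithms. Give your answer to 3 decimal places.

Each pᵢ ln pᵢ term (working shown to 5 dp, full precision carried): 0.268×(-1.31677)=-0.35289, 0.225×(-1.49165)=-0.33562, 0.239×(-1.43129)=-0.34208, 0.268×(-1.31677)=-0.35289.
Sum = -1.38349, so H' = 1.383.

1.383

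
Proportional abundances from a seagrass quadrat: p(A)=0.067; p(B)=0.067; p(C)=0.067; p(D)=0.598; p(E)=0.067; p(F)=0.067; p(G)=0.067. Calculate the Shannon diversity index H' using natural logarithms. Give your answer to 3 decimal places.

1.394

Each pᵢ ln pᵢ term (working shown to 5 dp, full precision carried): 0.067×(-2.70306)=-0.18111, 0.067×(-2.70306)=-0.18111, 0.067×(-2.70306)=-0.18111, 0.598×(-0.51416)=-0.30747, 0.067×(-2.70306)=-0.18111, 0.067×(-2.70306)=-0.18111, 0.067×(-2.70306)=-0.18111.
Sum = -1.39410, so H' = 1.394.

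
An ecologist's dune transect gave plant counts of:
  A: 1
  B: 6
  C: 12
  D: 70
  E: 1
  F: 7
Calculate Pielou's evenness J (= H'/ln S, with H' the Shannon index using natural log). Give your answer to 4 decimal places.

0.5303

Total N = 1+6+12+70+1+7 = 97, so the proportions are 0.010309, 0.061856, 0.123711, 0.721649, 0.010309, 0.072165 (working shown to 6 dp, full precision carried).
H' = −Σ pᵢ ln pᵢ = −((-0.047162) + (-0.172141) + (-0.258532) + (-0.235413) + (-0.047162) + (-0.189707)) = 0.950118.
With S = 6 species, ln S = 1.791759, so J = 0.950118/1.791759 = 0.530271, i.e. 0.5303 to 4 decimal places.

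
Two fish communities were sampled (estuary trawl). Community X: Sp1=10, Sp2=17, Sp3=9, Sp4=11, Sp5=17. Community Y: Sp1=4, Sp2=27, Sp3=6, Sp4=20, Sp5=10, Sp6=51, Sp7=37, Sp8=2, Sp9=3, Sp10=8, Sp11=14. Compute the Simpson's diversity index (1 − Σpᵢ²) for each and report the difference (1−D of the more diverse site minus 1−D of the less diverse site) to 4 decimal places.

0.0481

Community X: N=64, proportions 0.15625, 0.265625, 0.140625, 0.171875, 0.265625, giving 1−D = 0.7851562 (working shown to 7 dp, full precision carried).
Community Y: N=182, proportions 0.021978, 0.1483516, 0.032967, 0.1098901, 0.0549451, 0.2802198, 0.2032967, 0.010989, 0.0164835, 0.043956, 0.0769231, giving 1−D = 0.8332327.
Difference = |0.7851562 − 0.8332327| = 0.0480765, i.e. 0.0481 to 4 decimal places.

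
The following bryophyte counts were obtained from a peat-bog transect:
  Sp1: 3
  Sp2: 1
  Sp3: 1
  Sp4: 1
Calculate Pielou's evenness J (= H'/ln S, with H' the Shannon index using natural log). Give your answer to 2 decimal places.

0.90

Total N = 3+1+1+1 = 6, so the proportions are 0.5, 0.1667, 0.1667, 0.1667 (working shown to 4 dp, full precision carried).
H' = −Σ pᵢ ln pᵢ = −((-0.3466) + (-0.2986) + (-0.2986) + (-0.2986)) = 1.2425.
With S = 4 species, ln S = 1.3863, so J = 1.2425/1.3863 = 0.8962, i.e. 0.90 to 2 decimal places.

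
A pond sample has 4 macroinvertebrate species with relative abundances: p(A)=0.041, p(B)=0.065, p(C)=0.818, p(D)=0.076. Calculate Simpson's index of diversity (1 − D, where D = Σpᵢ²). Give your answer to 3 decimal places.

0.319

D = 0.041² + 0.065² + 0.818² + 0.076² = 0.00168 + 0.00423 + 0.66912 + 0.00578 = 0.68081 (working shown to 5 dp, full precision carried).
So 1 − D = 0.31919, i.e. 0.319 to 3 decimal places.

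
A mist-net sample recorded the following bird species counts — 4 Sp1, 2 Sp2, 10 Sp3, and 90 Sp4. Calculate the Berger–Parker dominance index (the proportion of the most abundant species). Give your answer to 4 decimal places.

0.8491

Total N = 4+2+10+90 = 106, so the proportions are 0.037736, 0.018868, 0.09434, 0.849057 (working shown to 6 dp, full precision carried).
The largest proportion is 0.849057, i.e. d = 0.8491 to 4 decimal places.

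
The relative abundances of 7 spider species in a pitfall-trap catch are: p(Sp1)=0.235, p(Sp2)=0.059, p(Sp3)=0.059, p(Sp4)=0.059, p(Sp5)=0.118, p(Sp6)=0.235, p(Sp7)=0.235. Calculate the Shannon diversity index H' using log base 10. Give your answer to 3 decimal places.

Each pᵢ log₁₀ pᵢ term (working shown to 5 dp, full precision carried): 0.235×(-0.62893)=-0.14780, 0.059×(-1.22915)=-0.07252, 0.059×(-1.22915)=-0.07252, 0.059×(-1.22915)=-0.07252, 0.118×(-0.92812)=-0.10952, 0.235×(-0.62893)=-0.14780, 0.235×(-0.62893)=-0.14780.
Sum = -0.77047, so H' = 0.770.

0.770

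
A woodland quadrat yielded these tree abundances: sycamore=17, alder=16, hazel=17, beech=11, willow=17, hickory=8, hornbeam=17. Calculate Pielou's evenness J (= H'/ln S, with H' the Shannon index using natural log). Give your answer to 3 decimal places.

0.985

Total N = 17+16+17+11+17+8+17 = 103, so the proportions are 0.16505, 0.15534, 0.16505, 0.1068, 0.16505, 0.07767, 0.16505 (working shown to 5 dp, full precision carried).
H' = −Σ pᵢ ln pᵢ = −((-0.29734) + (-0.28926) + (-0.29734) + (-0.23889) + (-0.29734) + (-0.19847) + (-0.29734)) = 1.91597.
With S = 7 species, ln S = 1.94591, so J = 1.91597/1.94591 = 0.98461, i.e. 0.985 to 3 decimal places.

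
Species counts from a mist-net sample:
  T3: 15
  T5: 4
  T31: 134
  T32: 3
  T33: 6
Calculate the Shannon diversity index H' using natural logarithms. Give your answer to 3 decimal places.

0.665

Total N = 15+4+134+3+6 = 162, so the proportions are 0.09259, 0.02469, 0.82716, 0.01852, 0.03704 (working shown to 5 dp, full precision carried).
Each pᵢ ln pᵢ term: 0.09259×(-2.37955)=-0.22033, 0.02469×(-3.70130)=-0.09139, 0.82716×(-0.18976)=-0.15696, 0.01852×(-3.98898)=-0.07387, 0.03704×(-3.29584)=-0.12207.
Sum = -0.66462, so H' = 0.665.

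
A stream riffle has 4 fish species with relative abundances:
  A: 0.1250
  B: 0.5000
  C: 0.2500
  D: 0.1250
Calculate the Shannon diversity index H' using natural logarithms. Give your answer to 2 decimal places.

Each pᵢ ln pᵢ term (working shown to 4 dp, full precision carried): 0.125×(-2.0794)=-0.2599, 0.5×(-0.6931)=-0.3466, 0.25×(-1.3863)=-0.3466, 0.125×(-2.0794)=-0.2599.
Sum = -1.2130, so H' = 1.21.

1.21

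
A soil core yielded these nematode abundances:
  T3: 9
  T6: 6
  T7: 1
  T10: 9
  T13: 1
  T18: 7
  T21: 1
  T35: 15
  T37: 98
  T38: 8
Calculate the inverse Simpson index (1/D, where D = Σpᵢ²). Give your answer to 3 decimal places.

2.369

Total N = 9+6+1+9+1+7+1+15+98+8 = 155, so the proportions are 0.058065, 0.03871, 0.006452, 0.058065, 0.006452, 0.045161, 0.006452, 0.096774, 0.632258, 0.051613 (working shown to 6 dp, full precision carried).
D = 0.058065² + 0.03871² + 0.006452² + 0.058065² + 0.006452² + 0.045161² + 0.006452² + 0.096774² + 0.632258² + 0.051613² = 0.003371 + 0.001498 + 0.000042 + 0.003371 + 0.000042 + 0.002040 + 0.000042 + 0.009365 + 0.399750 + 0.002664 = 0.422185.
So 1/D = 2.36863, i.e. 2.369 to 3 decimal places.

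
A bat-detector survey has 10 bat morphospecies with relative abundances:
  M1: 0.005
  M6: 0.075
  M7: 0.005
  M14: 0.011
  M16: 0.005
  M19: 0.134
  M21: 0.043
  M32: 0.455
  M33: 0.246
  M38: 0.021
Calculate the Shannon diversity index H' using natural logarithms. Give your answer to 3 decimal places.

1.512

Each pᵢ ln pᵢ term (working shown to 5 dp, full precision carried): 0.005×(-5.29832)=-0.02649, 0.075×(-2.59027)=-0.19427, 0.005×(-5.29832)=-0.02649, 0.011×(-4.50986)=-0.04961, 0.005×(-5.29832)=-0.02649, 0.134×(-2.00992)=-0.26933, 0.043×(-3.14656)=-0.13530, 0.455×(-0.78746)=-0.35829, 0.246×(-1.40242)=-0.34500, 0.021×(-3.86323)=-0.08113.
Sum = -1.51240, so H' = 1.512.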